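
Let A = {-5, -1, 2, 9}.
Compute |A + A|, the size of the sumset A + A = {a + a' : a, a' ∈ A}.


A + A = {a + a' : a, a' ∈ A}; |A| = 4.
General bounds: 2|A| - 1 ≤ |A + A| ≤ |A|(|A|+1)/2, i.e. 7 ≤ |A + A| ≤ 10.
Lower bound 2|A|-1 is attained iff A is an arithmetic progression.
Enumerate sums a + a' for a ≤ a' (symmetric, so this suffices):
a = -5: -5+-5=-10, -5+-1=-6, -5+2=-3, -5+9=4
a = -1: -1+-1=-2, -1+2=1, -1+9=8
a = 2: 2+2=4, 2+9=11
a = 9: 9+9=18
Distinct sums: {-10, -6, -3, -2, 1, 4, 8, 11, 18}
|A + A| = 9

|A + A| = 9


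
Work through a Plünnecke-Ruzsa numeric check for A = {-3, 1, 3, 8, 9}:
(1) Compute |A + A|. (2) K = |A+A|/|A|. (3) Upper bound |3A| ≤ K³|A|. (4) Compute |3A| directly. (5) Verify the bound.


|A| = 5.
Step 1: Compute A + A by enumerating all 25 pairs.
A + A = {-6, -2, 0, 2, 4, 5, 6, 9, 10, 11, 12, 16, 17, 18}, so |A + A| = 14.
Step 2: Doubling constant K = |A + A|/|A| = 14/5 = 14/5 ≈ 2.8000.
Step 3: Plünnecke-Ruzsa gives |3A| ≤ K³·|A| = (2.8000)³ · 5 ≈ 109.7600.
Step 4: Compute 3A = A + A + A directly by enumerating all triples (a,b,c) ∈ A³; |3A| = 27.
Step 5: Check 27 ≤ 109.7600? Yes ✓.

K = 14/5, Plünnecke-Ruzsa bound K³|A| ≈ 109.7600, |3A| = 27, inequality holds.


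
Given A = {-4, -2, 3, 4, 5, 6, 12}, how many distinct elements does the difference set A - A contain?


A - A = {a - a' : a, a' ∈ A}; |A| = 7.
Bounds: 2|A|-1 ≤ |A - A| ≤ |A|² - |A| + 1, i.e. 13 ≤ |A - A| ≤ 43.
Note: 0 ∈ A - A always (from a - a). The set is symmetric: if d ∈ A - A then -d ∈ A - A.
Enumerate nonzero differences d = a - a' with a > a' (then include -d):
Positive differences: {1, 2, 3, 5, 6, 7, 8, 9, 10, 14, 16}
Full difference set: {0} ∪ (positive diffs) ∪ (negative diffs).
|A - A| = 1 + 2·11 = 23 (matches direct enumeration: 23).

|A - A| = 23


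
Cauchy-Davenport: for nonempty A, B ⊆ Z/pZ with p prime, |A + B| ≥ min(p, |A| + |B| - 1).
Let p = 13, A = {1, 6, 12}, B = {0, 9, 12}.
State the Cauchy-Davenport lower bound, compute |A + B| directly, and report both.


Cauchy-Davenport: |A + B| ≥ min(p, |A| + |B| - 1) for A, B nonempty in Z/pZ.
|A| = 3, |B| = 3, p = 13.
CD lower bound = min(13, 3 + 3 - 1) = min(13, 5) = 5.
Compute A + B mod 13 directly:
a = 1: 1+0=1, 1+9=10, 1+12=0
a = 6: 6+0=6, 6+9=2, 6+12=5
a = 12: 12+0=12, 12+9=8, 12+12=11
A + B = {0, 1, 2, 5, 6, 8, 10, 11, 12}, so |A + B| = 9.
Verify: 9 ≥ 5? Yes ✓.

CD lower bound = 5, actual |A + B| = 9.


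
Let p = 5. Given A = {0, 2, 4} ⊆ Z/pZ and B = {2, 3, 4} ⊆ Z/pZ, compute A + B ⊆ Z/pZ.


Work in Z/5Z: reduce every sum a + b modulo 5.
Enumerate all 9 pairs:
a = 0: 0+2=2, 0+3=3, 0+4=4
a = 2: 2+2=4, 2+3=0, 2+4=1
a = 4: 4+2=1, 4+3=2, 4+4=3
Distinct residues collected: {0, 1, 2, 3, 4}
|A + B| = 5 (out of 5 total residues).

A + B = {0, 1, 2, 3, 4}


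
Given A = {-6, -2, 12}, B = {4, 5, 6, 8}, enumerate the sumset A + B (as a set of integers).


A + B = {a + b : a ∈ A, b ∈ B}.
Enumerate all |A|·|B| = 3·4 = 12 pairs (a, b) and collect distinct sums.
a = -6: -6+4=-2, -6+5=-1, -6+6=0, -6+8=2
a = -2: -2+4=2, -2+5=3, -2+6=4, -2+8=6
a = 12: 12+4=16, 12+5=17, 12+6=18, 12+8=20
Collecting distinct sums: A + B = {-2, -1, 0, 2, 3, 4, 6, 16, 17, 18, 20}
|A + B| = 11

A + B = {-2, -1, 0, 2, 3, 4, 6, 16, 17, 18, 20}


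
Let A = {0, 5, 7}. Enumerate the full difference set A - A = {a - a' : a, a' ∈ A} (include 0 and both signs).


A - A = {a - a' : a, a' ∈ A}.
Compute a - a' for each ordered pair (a, a'):
a = 0: 0-0=0, 0-5=-5, 0-7=-7
a = 5: 5-0=5, 5-5=0, 5-7=-2
a = 7: 7-0=7, 7-5=2, 7-7=0
Collecting distinct values (and noting 0 appears from a-a):
A - A = {-7, -5, -2, 0, 2, 5, 7}
|A - A| = 7

A - A = {-7, -5, -2, 0, 2, 5, 7}


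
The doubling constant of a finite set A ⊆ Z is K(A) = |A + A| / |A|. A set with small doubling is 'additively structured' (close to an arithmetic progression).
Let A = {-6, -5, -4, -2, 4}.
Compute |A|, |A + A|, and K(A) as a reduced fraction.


|A| = 5.
Compute A + A by enumerating all 25 pairs.
A + A = {-12, -11, -10, -9, -8, -7, -6, -4, -2, -1, 0, 2, 8}, so |A + A| = 13.
K = |A + A| / |A| = 13/5 (already in lowest terms) ≈ 2.6000.
Reference: AP of size 5 gives K = 9/5 ≈ 1.8000; a fully generic set of size 5 gives K ≈ 3.0000.

|A| = 5, |A + A| = 13, K = 13/5.


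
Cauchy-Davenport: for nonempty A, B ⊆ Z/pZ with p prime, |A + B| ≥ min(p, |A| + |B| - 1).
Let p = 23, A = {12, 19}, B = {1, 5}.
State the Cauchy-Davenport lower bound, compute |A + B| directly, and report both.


Cauchy-Davenport: |A + B| ≥ min(p, |A| + |B| - 1) for A, B nonempty in Z/pZ.
|A| = 2, |B| = 2, p = 23.
CD lower bound = min(23, 2 + 2 - 1) = min(23, 3) = 3.
Compute A + B mod 23 directly:
a = 12: 12+1=13, 12+5=17
a = 19: 19+1=20, 19+5=1
A + B = {1, 13, 17, 20}, so |A + B| = 4.
Verify: 4 ≥ 3? Yes ✓.

CD lower bound = 3, actual |A + B| = 4.


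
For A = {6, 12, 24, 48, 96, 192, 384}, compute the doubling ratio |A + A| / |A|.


|A| = 7.
Compute A + A by enumerating all 49 pairs.
A + A = {12, 18, 24, 30, 36, 48, 54, 60, 72, 96, 102, 108, 120, 144, 192, 198, 204, 216, 240, 288, 384, 390, 396, 408, 432, 480, 576, 768}, so |A + A| = 28.
K = |A + A| / |A| = 28/7 = 4/1 ≈ 4.0000.
Reference: AP of size 7 gives K = 13/7 ≈ 1.8571; a fully generic set of size 7 gives K ≈ 4.0000.

|A| = 7, |A + A| = 28, K = 28/7 = 4/1.


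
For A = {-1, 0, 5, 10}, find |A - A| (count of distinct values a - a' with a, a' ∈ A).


A - A = {a - a' : a, a' ∈ A}; |A| = 4.
Bounds: 2|A|-1 ≤ |A - A| ≤ |A|² - |A| + 1, i.e. 7 ≤ |A - A| ≤ 13.
Note: 0 ∈ A - A always (from a - a). The set is symmetric: if d ∈ A - A then -d ∈ A - A.
Enumerate nonzero differences d = a - a' with a > a' (then include -d):
Positive differences: {1, 5, 6, 10, 11}
Full difference set: {0} ∪ (positive diffs) ∪ (negative diffs).
|A - A| = 1 + 2·5 = 11 (matches direct enumeration: 11).

|A - A| = 11


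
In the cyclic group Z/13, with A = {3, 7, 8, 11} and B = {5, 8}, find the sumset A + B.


Work in Z/13Z: reduce every sum a + b modulo 13.
Enumerate all 8 pairs:
a = 3: 3+5=8, 3+8=11
a = 7: 7+5=12, 7+8=2
a = 8: 8+5=0, 8+8=3
a = 11: 11+5=3, 11+8=6
Distinct residues collected: {0, 2, 3, 6, 8, 11, 12}
|A + B| = 7 (out of 13 total residues).

A + B = {0, 2, 3, 6, 8, 11, 12}


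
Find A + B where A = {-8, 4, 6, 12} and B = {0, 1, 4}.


A + B = {a + b : a ∈ A, b ∈ B}.
Enumerate all |A|·|B| = 4·3 = 12 pairs (a, b) and collect distinct sums.
a = -8: -8+0=-8, -8+1=-7, -8+4=-4
a = 4: 4+0=4, 4+1=5, 4+4=8
a = 6: 6+0=6, 6+1=7, 6+4=10
a = 12: 12+0=12, 12+1=13, 12+4=16
Collecting distinct sums: A + B = {-8, -7, -4, 4, 5, 6, 7, 8, 10, 12, 13, 16}
|A + B| = 12

A + B = {-8, -7, -4, 4, 5, 6, 7, 8, 10, 12, 13, 16}


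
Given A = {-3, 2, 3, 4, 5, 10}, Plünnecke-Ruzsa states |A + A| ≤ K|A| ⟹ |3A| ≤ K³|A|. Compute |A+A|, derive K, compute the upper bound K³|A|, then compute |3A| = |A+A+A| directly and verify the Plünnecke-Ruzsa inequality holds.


|A| = 6.
Step 1: Compute A + A by enumerating all 36 pairs.
A + A = {-6, -1, 0, 1, 2, 4, 5, 6, 7, 8, 9, 10, 12, 13, 14, 15, 20}, so |A + A| = 17.
Step 2: Doubling constant K = |A + A|/|A| = 17/6 = 17/6 ≈ 2.8333.
Step 3: Plünnecke-Ruzsa gives |3A| ≤ K³·|A| = (2.8333)³ · 6 ≈ 136.4722.
Step 4: Compute 3A = A + A + A directly by enumerating all triples (a,b,c) ∈ A³; |3A| = 30.
Step 5: Check 30 ≤ 136.4722? Yes ✓.

K = 17/6, Plünnecke-Ruzsa bound K³|A| ≈ 136.4722, |3A| = 30, inequality holds.


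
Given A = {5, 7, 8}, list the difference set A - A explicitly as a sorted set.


A - A = {a - a' : a, a' ∈ A}.
Compute a - a' for each ordered pair (a, a'):
a = 5: 5-5=0, 5-7=-2, 5-8=-3
a = 7: 7-5=2, 7-7=0, 7-8=-1
a = 8: 8-5=3, 8-7=1, 8-8=0
Collecting distinct values (and noting 0 appears from a-a):
A - A = {-3, -2, -1, 0, 1, 2, 3}
|A - A| = 7

A - A = {-3, -2, -1, 0, 1, 2, 3}


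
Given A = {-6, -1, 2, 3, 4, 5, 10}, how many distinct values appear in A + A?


A + A = {a + a' : a, a' ∈ A}; |A| = 7.
General bounds: 2|A| - 1 ≤ |A + A| ≤ |A|(|A|+1)/2, i.e. 13 ≤ |A + A| ≤ 28.
Lower bound 2|A|-1 is attained iff A is an arithmetic progression.
Enumerate sums a + a' for a ≤ a' (symmetric, so this suffices):
a = -6: -6+-6=-12, -6+-1=-7, -6+2=-4, -6+3=-3, -6+4=-2, -6+5=-1, -6+10=4
a = -1: -1+-1=-2, -1+2=1, -1+3=2, -1+4=3, -1+5=4, -1+10=9
a = 2: 2+2=4, 2+3=5, 2+4=6, 2+5=7, 2+10=12
a = 3: 3+3=6, 3+4=7, 3+5=8, 3+10=13
a = 4: 4+4=8, 4+5=9, 4+10=14
a = 5: 5+5=10, 5+10=15
a = 10: 10+10=20
Distinct sums: {-12, -7, -4, -3, -2, -1, 1, 2, 3, 4, 5, 6, 7, 8, 9, 10, 12, 13, 14, 15, 20}
|A + A| = 21

|A + A| = 21


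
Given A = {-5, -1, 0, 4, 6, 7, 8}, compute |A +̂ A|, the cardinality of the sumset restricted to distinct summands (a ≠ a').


Restricted sumset: A +̂ A = {a + a' : a ∈ A, a' ∈ A, a ≠ a'}.
Equivalently, take A + A and drop any sum 2a that is achievable ONLY as a + a for a ∈ A (i.e. sums representable only with equal summands).
Enumerate pairs (a, a') with a < a' (symmetric, so each unordered pair gives one sum; this covers all a ≠ a'):
  -5 + -1 = -6
  -5 + 0 = -5
  -5 + 4 = -1
  -5 + 6 = 1
  -5 + 7 = 2
  -5 + 8 = 3
  -1 + 0 = -1
  -1 + 4 = 3
  -1 + 6 = 5
  -1 + 7 = 6
  -1 + 8 = 7
  0 + 4 = 4
  0 + 6 = 6
  0 + 7 = 7
  0 + 8 = 8
  4 + 6 = 10
  4 + 7 = 11
  4 + 8 = 12
  6 + 7 = 13
  6 + 8 = 14
  7 + 8 = 15
Collected distinct sums: {-6, -5, -1, 1, 2, 3, 4, 5, 6, 7, 8, 10, 11, 12, 13, 14, 15}
|A +̂ A| = 17
(Reference bound: |A +̂ A| ≥ 2|A| - 3 for |A| ≥ 2, with |A| = 7 giving ≥ 11.)

|A +̂ A| = 17


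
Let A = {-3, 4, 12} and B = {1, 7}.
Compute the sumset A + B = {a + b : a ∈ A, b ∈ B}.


A + B = {a + b : a ∈ A, b ∈ B}.
Enumerate all |A|·|B| = 3·2 = 6 pairs (a, b) and collect distinct sums.
a = -3: -3+1=-2, -3+7=4
a = 4: 4+1=5, 4+7=11
a = 12: 12+1=13, 12+7=19
Collecting distinct sums: A + B = {-2, 4, 5, 11, 13, 19}
|A + B| = 6

A + B = {-2, 4, 5, 11, 13, 19}


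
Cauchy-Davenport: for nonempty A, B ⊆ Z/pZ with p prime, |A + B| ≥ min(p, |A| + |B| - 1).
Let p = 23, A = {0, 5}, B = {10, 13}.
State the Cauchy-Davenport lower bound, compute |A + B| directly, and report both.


Cauchy-Davenport: |A + B| ≥ min(p, |A| + |B| - 1) for A, B nonempty in Z/pZ.
|A| = 2, |B| = 2, p = 23.
CD lower bound = min(23, 2 + 2 - 1) = min(23, 3) = 3.
Compute A + B mod 23 directly:
a = 0: 0+10=10, 0+13=13
a = 5: 5+10=15, 5+13=18
A + B = {10, 13, 15, 18}, so |A + B| = 4.
Verify: 4 ≥ 3? Yes ✓.

CD lower bound = 3, actual |A + B| = 4.


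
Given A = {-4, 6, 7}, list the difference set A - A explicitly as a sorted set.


A - A = {a - a' : a, a' ∈ A}.
Compute a - a' for each ordered pair (a, a'):
a = -4: -4--4=0, -4-6=-10, -4-7=-11
a = 6: 6--4=10, 6-6=0, 6-7=-1
a = 7: 7--4=11, 7-6=1, 7-7=0
Collecting distinct values (and noting 0 appears from a-a):
A - A = {-11, -10, -1, 0, 1, 10, 11}
|A - A| = 7

A - A = {-11, -10, -1, 0, 1, 10, 11}


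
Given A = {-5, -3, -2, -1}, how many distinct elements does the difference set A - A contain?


A - A = {a - a' : a, a' ∈ A}; |A| = 4.
Bounds: 2|A|-1 ≤ |A - A| ≤ |A|² - |A| + 1, i.e. 7 ≤ |A - A| ≤ 13.
Note: 0 ∈ A - A always (from a - a). The set is symmetric: if d ∈ A - A then -d ∈ A - A.
Enumerate nonzero differences d = a - a' with a > a' (then include -d):
Positive differences: {1, 2, 3, 4}
Full difference set: {0} ∪ (positive diffs) ∪ (negative diffs).
|A - A| = 1 + 2·4 = 9 (matches direct enumeration: 9).

|A - A| = 9


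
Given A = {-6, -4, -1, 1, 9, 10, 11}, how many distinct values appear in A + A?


A + A = {a + a' : a, a' ∈ A}; |A| = 7.
General bounds: 2|A| - 1 ≤ |A + A| ≤ |A|(|A|+1)/2, i.e. 13 ≤ |A + A| ≤ 28.
Lower bound 2|A|-1 is attained iff A is an arithmetic progression.
Enumerate sums a + a' for a ≤ a' (symmetric, so this suffices):
a = -6: -6+-6=-12, -6+-4=-10, -6+-1=-7, -6+1=-5, -6+9=3, -6+10=4, -6+11=5
a = -4: -4+-4=-8, -4+-1=-5, -4+1=-3, -4+9=5, -4+10=6, -4+11=7
a = -1: -1+-1=-2, -1+1=0, -1+9=8, -1+10=9, -1+11=10
a = 1: 1+1=2, 1+9=10, 1+10=11, 1+11=12
a = 9: 9+9=18, 9+10=19, 9+11=20
a = 10: 10+10=20, 10+11=21
a = 11: 11+11=22
Distinct sums: {-12, -10, -8, -7, -5, -3, -2, 0, 2, 3, 4, 5, 6, 7, 8, 9, 10, 11, 12, 18, 19, 20, 21, 22}
|A + A| = 24

|A + A| = 24


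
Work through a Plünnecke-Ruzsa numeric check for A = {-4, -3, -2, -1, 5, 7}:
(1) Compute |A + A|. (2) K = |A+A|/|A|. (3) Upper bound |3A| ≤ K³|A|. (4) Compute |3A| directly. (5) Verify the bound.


|A| = 6.
Step 1: Compute A + A by enumerating all 36 pairs.
A + A = {-8, -7, -6, -5, -4, -3, -2, 1, 2, 3, 4, 5, 6, 10, 12, 14}, so |A + A| = 16.
Step 2: Doubling constant K = |A + A|/|A| = 16/6 = 16/6 ≈ 2.6667.
Step 3: Plünnecke-Ruzsa gives |3A| ≤ K³·|A| = (2.6667)³ · 6 ≈ 113.7778.
Step 4: Compute 3A = A + A + A directly by enumerating all triples (a,b,c) ∈ A³; |3A| = 30.
Step 5: Check 30 ≤ 113.7778? Yes ✓.

K = 16/6, Plünnecke-Ruzsa bound K³|A| ≈ 113.7778, |3A| = 30, inequality holds.


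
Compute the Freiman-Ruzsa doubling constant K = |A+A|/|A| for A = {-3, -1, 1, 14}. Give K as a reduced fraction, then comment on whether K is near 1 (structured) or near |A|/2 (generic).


|A| = 4.
Compute A + A by enumerating all 16 pairs.
A + A = {-6, -4, -2, 0, 2, 11, 13, 15, 28}, so |A + A| = 9.
K = |A + A| / |A| = 9/4 (already in lowest terms) ≈ 2.2500.
Reference: AP of size 4 gives K = 7/4 ≈ 1.7500; a fully generic set of size 4 gives K ≈ 2.5000.

|A| = 4, |A + A| = 9, K = 9/4.


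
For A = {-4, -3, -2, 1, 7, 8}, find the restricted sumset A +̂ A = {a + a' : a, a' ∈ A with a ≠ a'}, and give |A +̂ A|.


Restricted sumset: A +̂ A = {a + a' : a ∈ A, a' ∈ A, a ≠ a'}.
Equivalently, take A + A and drop any sum 2a that is achievable ONLY as a + a for a ∈ A (i.e. sums representable only with equal summands).
Enumerate pairs (a, a') with a < a' (symmetric, so each unordered pair gives one sum; this covers all a ≠ a'):
  -4 + -3 = -7
  -4 + -2 = -6
  -4 + 1 = -3
  -4 + 7 = 3
  -4 + 8 = 4
  -3 + -2 = -5
  -3 + 1 = -2
  -3 + 7 = 4
  -3 + 8 = 5
  -2 + 1 = -1
  -2 + 7 = 5
  -2 + 8 = 6
  1 + 7 = 8
  1 + 8 = 9
  7 + 8 = 15
Collected distinct sums: {-7, -6, -5, -3, -2, -1, 3, 4, 5, 6, 8, 9, 15}
|A +̂ A| = 13
(Reference bound: |A +̂ A| ≥ 2|A| - 3 for |A| ≥ 2, with |A| = 6 giving ≥ 9.)

|A +̂ A| = 13


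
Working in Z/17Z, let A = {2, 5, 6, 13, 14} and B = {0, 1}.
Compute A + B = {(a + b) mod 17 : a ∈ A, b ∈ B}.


Work in Z/17Z: reduce every sum a + b modulo 17.
Enumerate all 10 pairs:
a = 2: 2+0=2, 2+1=3
a = 5: 5+0=5, 5+1=6
a = 6: 6+0=6, 6+1=7
a = 13: 13+0=13, 13+1=14
a = 14: 14+0=14, 14+1=15
Distinct residues collected: {2, 3, 5, 6, 7, 13, 14, 15}
|A + B| = 8 (out of 17 total residues).

A + B = {2, 3, 5, 6, 7, 13, 14, 15}


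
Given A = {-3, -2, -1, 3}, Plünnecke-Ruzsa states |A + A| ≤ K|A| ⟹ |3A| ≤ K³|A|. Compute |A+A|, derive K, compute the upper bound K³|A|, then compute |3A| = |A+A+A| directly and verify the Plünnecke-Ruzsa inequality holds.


|A| = 4.
Step 1: Compute A + A by enumerating all 16 pairs.
A + A = {-6, -5, -4, -3, -2, 0, 1, 2, 6}, so |A + A| = 9.
Step 2: Doubling constant K = |A + A|/|A| = 9/4 = 9/4 ≈ 2.2500.
Step 3: Plünnecke-Ruzsa gives |3A| ≤ K³·|A| = (2.2500)³ · 4 ≈ 45.5625.
Step 4: Compute 3A = A + A + A directly by enumerating all triples (a,b,c) ∈ A³; |3A| = 15.
Step 5: Check 15 ≤ 45.5625? Yes ✓.

K = 9/4, Plünnecke-Ruzsa bound K³|A| ≈ 45.5625, |3A| = 15, inequality holds.


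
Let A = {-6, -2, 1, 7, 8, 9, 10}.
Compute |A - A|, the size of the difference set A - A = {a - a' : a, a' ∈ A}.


A - A = {a - a' : a, a' ∈ A}; |A| = 7.
Bounds: 2|A|-1 ≤ |A - A| ≤ |A|² - |A| + 1, i.e. 13 ≤ |A - A| ≤ 43.
Note: 0 ∈ A - A always (from a - a). The set is symmetric: if d ∈ A - A then -d ∈ A - A.
Enumerate nonzero differences d = a - a' with a > a' (then include -d):
Positive differences: {1, 2, 3, 4, 6, 7, 8, 9, 10, 11, 12, 13, 14, 15, 16}
Full difference set: {0} ∪ (positive diffs) ∪ (negative diffs).
|A - A| = 1 + 2·15 = 31 (matches direct enumeration: 31).

|A - A| = 31


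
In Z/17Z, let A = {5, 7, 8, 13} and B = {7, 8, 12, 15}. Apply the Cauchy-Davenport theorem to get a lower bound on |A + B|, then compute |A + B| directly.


Cauchy-Davenport: |A + B| ≥ min(p, |A| + |B| - 1) for A, B nonempty in Z/pZ.
|A| = 4, |B| = 4, p = 17.
CD lower bound = min(17, 4 + 4 - 1) = min(17, 7) = 7.
Compute A + B mod 17 directly:
a = 5: 5+7=12, 5+8=13, 5+12=0, 5+15=3
a = 7: 7+7=14, 7+8=15, 7+12=2, 7+15=5
a = 8: 8+7=15, 8+8=16, 8+12=3, 8+15=6
a = 13: 13+7=3, 13+8=4, 13+12=8, 13+15=11
A + B = {0, 2, 3, 4, 5, 6, 8, 11, 12, 13, 14, 15, 16}, so |A + B| = 13.
Verify: 13 ≥ 7? Yes ✓.

CD lower bound = 7, actual |A + B| = 13.


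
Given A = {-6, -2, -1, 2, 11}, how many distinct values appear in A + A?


A + A = {a + a' : a, a' ∈ A}; |A| = 5.
General bounds: 2|A| - 1 ≤ |A + A| ≤ |A|(|A|+1)/2, i.e. 9 ≤ |A + A| ≤ 15.
Lower bound 2|A|-1 is attained iff A is an arithmetic progression.
Enumerate sums a + a' for a ≤ a' (symmetric, so this suffices):
a = -6: -6+-6=-12, -6+-2=-8, -6+-1=-7, -6+2=-4, -6+11=5
a = -2: -2+-2=-4, -2+-1=-3, -2+2=0, -2+11=9
a = -1: -1+-1=-2, -1+2=1, -1+11=10
a = 2: 2+2=4, 2+11=13
a = 11: 11+11=22
Distinct sums: {-12, -8, -7, -4, -3, -2, 0, 1, 4, 5, 9, 10, 13, 22}
|A + A| = 14

|A + A| = 14


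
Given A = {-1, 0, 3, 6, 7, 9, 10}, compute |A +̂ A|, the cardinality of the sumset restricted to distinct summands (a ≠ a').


Restricted sumset: A +̂ A = {a + a' : a ∈ A, a' ∈ A, a ≠ a'}.
Equivalently, take A + A and drop any sum 2a that is achievable ONLY as a + a for a ∈ A (i.e. sums representable only with equal summands).
Enumerate pairs (a, a') with a < a' (symmetric, so each unordered pair gives one sum; this covers all a ≠ a'):
  -1 + 0 = -1
  -1 + 3 = 2
  -1 + 6 = 5
  -1 + 7 = 6
  -1 + 9 = 8
  -1 + 10 = 9
  0 + 3 = 3
  0 + 6 = 6
  0 + 7 = 7
  0 + 9 = 9
  0 + 10 = 10
  3 + 6 = 9
  3 + 7 = 10
  3 + 9 = 12
  3 + 10 = 13
  6 + 7 = 13
  6 + 9 = 15
  6 + 10 = 16
  7 + 9 = 16
  7 + 10 = 17
  9 + 10 = 19
Collected distinct sums: {-1, 2, 3, 5, 6, 7, 8, 9, 10, 12, 13, 15, 16, 17, 19}
|A +̂ A| = 15
(Reference bound: |A +̂ A| ≥ 2|A| - 3 for |A| ≥ 2, with |A| = 7 giving ≥ 11.)

|A +̂ A| = 15


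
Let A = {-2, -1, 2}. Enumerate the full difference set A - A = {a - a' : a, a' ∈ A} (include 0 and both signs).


A - A = {a - a' : a, a' ∈ A}.
Compute a - a' for each ordered pair (a, a'):
a = -2: -2--2=0, -2--1=-1, -2-2=-4
a = -1: -1--2=1, -1--1=0, -1-2=-3
a = 2: 2--2=4, 2--1=3, 2-2=0
Collecting distinct values (and noting 0 appears from a-a):
A - A = {-4, -3, -1, 0, 1, 3, 4}
|A - A| = 7

A - A = {-4, -3, -1, 0, 1, 3, 4}


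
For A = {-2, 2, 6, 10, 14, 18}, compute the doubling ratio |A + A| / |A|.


|A| = 6.
Compute A + A by enumerating all 36 pairs.
A + A = {-4, 0, 4, 8, 12, 16, 20, 24, 28, 32, 36}, so |A + A| = 11.
K = |A + A| / |A| = 11/6 (already in lowest terms) ≈ 1.8333.
Reference: AP of size 6 gives K = 11/6 ≈ 1.8333; a fully generic set of size 6 gives K ≈ 3.5000.

|A| = 6, |A + A| = 11, K = 11/6.


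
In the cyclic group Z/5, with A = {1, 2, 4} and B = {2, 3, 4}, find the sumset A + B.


Work in Z/5Z: reduce every sum a + b modulo 5.
Enumerate all 9 pairs:
a = 1: 1+2=3, 1+3=4, 1+4=0
a = 2: 2+2=4, 2+3=0, 2+4=1
a = 4: 4+2=1, 4+3=2, 4+4=3
Distinct residues collected: {0, 1, 2, 3, 4}
|A + B| = 5 (out of 5 total residues).

A + B = {0, 1, 2, 3, 4}


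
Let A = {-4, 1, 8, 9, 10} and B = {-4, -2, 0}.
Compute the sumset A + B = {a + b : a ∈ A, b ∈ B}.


A + B = {a + b : a ∈ A, b ∈ B}.
Enumerate all |A|·|B| = 5·3 = 15 pairs (a, b) and collect distinct sums.
a = -4: -4+-4=-8, -4+-2=-6, -4+0=-4
a = 1: 1+-4=-3, 1+-2=-1, 1+0=1
a = 8: 8+-4=4, 8+-2=6, 8+0=8
a = 9: 9+-4=5, 9+-2=7, 9+0=9
a = 10: 10+-4=6, 10+-2=8, 10+0=10
Collecting distinct sums: A + B = {-8, -6, -4, -3, -1, 1, 4, 5, 6, 7, 8, 9, 10}
|A + B| = 13

A + B = {-8, -6, -4, -3, -1, 1, 4, 5, 6, 7, 8, 9, 10}


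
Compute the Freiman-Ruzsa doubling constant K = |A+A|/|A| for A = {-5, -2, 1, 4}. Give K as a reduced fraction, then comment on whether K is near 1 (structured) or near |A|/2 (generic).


|A| = 4.
Compute A + A by enumerating all 16 pairs.
A + A = {-10, -7, -4, -1, 2, 5, 8}, so |A + A| = 7.
K = |A + A| / |A| = 7/4 (already in lowest terms) ≈ 1.7500.
Reference: AP of size 4 gives K = 7/4 ≈ 1.7500; a fully generic set of size 4 gives K ≈ 2.5000.

|A| = 4, |A + A| = 7, K = 7/4.


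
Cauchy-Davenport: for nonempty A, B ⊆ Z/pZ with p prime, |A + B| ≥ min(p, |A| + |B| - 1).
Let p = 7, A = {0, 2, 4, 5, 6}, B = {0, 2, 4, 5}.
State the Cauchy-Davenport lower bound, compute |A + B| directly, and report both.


Cauchy-Davenport: |A + B| ≥ min(p, |A| + |B| - 1) for A, B nonempty in Z/pZ.
|A| = 5, |B| = 4, p = 7.
CD lower bound = min(7, 5 + 4 - 1) = min(7, 8) = 7.
Compute A + B mod 7 directly:
a = 0: 0+0=0, 0+2=2, 0+4=4, 0+5=5
a = 2: 2+0=2, 2+2=4, 2+4=6, 2+5=0
a = 4: 4+0=4, 4+2=6, 4+4=1, 4+5=2
a = 5: 5+0=5, 5+2=0, 5+4=2, 5+5=3
a = 6: 6+0=6, 6+2=1, 6+4=3, 6+5=4
A + B = {0, 1, 2, 3, 4, 5, 6}, so |A + B| = 7.
Verify: 7 ≥ 7? Yes ✓.

CD lower bound = 7, actual |A + B| = 7.


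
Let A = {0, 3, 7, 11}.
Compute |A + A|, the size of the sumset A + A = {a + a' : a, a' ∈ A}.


A + A = {a + a' : a, a' ∈ A}; |A| = 4.
General bounds: 2|A| - 1 ≤ |A + A| ≤ |A|(|A|+1)/2, i.e. 7 ≤ |A + A| ≤ 10.
Lower bound 2|A|-1 is attained iff A is an arithmetic progression.
Enumerate sums a + a' for a ≤ a' (symmetric, so this suffices):
a = 0: 0+0=0, 0+3=3, 0+7=7, 0+11=11
a = 3: 3+3=6, 3+7=10, 3+11=14
a = 7: 7+7=14, 7+11=18
a = 11: 11+11=22
Distinct sums: {0, 3, 6, 7, 10, 11, 14, 18, 22}
|A + A| = 9

|A + A| = 9


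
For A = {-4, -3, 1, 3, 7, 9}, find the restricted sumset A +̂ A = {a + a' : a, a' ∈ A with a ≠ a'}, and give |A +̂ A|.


Restricted sumset: A +̂ A = {a + a' : a ∈ A, a' ∈ A, a ≠ a'}.
Equivalently, take A + A and drop any sum 2a that is achievable ONLY as a + a for a ∈ A (i.e. sums representable only with equal summands).
Enumerate pairs (a, a') with a < a' (symmetric, so each unordered pair gives one sum; this covers all a ≠ a'):
  -4 + -3 = -7
  -4 + 1 = -3
  -4 + 3 = -1
  -4 + 7 = 3
  -4 + 9 = 5
  -3 + 1 = -2
  -3 + 3 = 0
  -3 + 7 = 4
  -3 + 9 = 6
  1 + 3 = 4
  1 + 7 = 8
  1 + 9 = 10
  3 + 7 = 10
  3 + 9 = 12
  7 + 9 = 16
Collected distinct sums: {-7, -3, -2, -1, 0, 3, 4, 5, 6, 8, 10, 12, 16}
|A +̂ A| = 13
(Reference bound: |A +̂ A| ≥ 2|A| - 3 for |A| ≥ 2, with |A| = 6 giving ≥ 9.)

|A +̂ A| = 13


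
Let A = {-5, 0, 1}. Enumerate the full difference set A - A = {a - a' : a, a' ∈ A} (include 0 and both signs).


A - A = {a - a' : a, a' ∈ A}.
Compute a - a' for each ordered pair (a, a'):
a = -5: -5--5=0, -5-0=-5, -5-1=-6
a = 0: 0--5=5, 0-0=0, 0-1=-1
a = 1: 1--5=6, 1-0=1, 1-1=0
Collecting distinct values (and noting 0 appears from a-a):
A - A = {-6, -5, -1, 0, 1, 5, 6}
|A - A| = 7

A - A = {-6, -5, -1, 0, 1, 5, 6}


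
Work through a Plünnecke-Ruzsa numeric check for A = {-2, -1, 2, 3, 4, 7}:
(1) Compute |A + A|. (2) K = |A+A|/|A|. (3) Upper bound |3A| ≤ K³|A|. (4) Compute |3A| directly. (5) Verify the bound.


|A| = 6.
Step 1: Compute A + A by enumerating all 36 pairs.
A + A = {-4, -3, -2, 0, 1, 2, 3, 4, 5, 6, 7, 8, 9, 10, 11, 14}, so |A + A| = 16.
Step 2: Doubling constant K = |A + A|/|A| = 16/6 = 16/6 ≈ 2.6667.
Step 3: Plünnecke-Ruzsa gives |3A| ≤ K³·|A| = (2.6667)³ · 6 ≈ 113.7778.
Step 4: Compute 3A = A + A + A directly by enumerating all triples (a,b,c) ∈ A³; |3A| = 26.
Step 5: Check 26 ≤ 113.7778? Yes ✓.

K = 16/6, Plünnecke-Ruzsa bound K³|A| ≈ 113.7778, |3A| = 26, inequality holds.


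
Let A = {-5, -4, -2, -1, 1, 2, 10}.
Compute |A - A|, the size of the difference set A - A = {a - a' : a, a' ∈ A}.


A - A = {a - a' : a, a' ∈ A}; |A| = 7.
Bounds: 2|A|-1 ≤ |A - A| ≤ |A|² - |A| + 1, i.e. 13 ≤ |A - A| ≤ 43.
Note: 0 ∈ A - A always (from a - a). The set is symmetric: if d ∈ A - A then -d ∈ A - A.
Enumerate nonzero differences d = a - a' with a > a' (then include -d):
Positive differences: {1, 2, 3, 4, 5, 6, 7, 8, 9, 11, 12, 14, 15}
Full difference set: {0} ∪ (positive diffs) ∪ (negative diffs).
|A - A| = 1 + 2·13 = 27 (matches direct enumeration: 27).

|A - A| = 27


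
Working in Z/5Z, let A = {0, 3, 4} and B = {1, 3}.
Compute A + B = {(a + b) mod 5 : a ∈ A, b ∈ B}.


Work in Z/5Z: reduce every sum a + b modulo 5.
Enumerate all 6 pairs:
a = 0: 0+1=1, 0+3=3
a = 3: 3+1=4, 3+3=1
a = 4: 4+1=0, 4+3=2
Distinct residues collected: {0, 1, 2, 3, 4}
|A + B| = 5 (out of 5 total residues).

A + B = {0, 1, 2, 3, 4}


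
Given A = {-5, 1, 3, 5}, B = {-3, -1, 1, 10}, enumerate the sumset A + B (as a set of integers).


A + B = {a + b : a ∈ A, b ∈ B}.
Enumerate all |A|·|B| = 4·4 = 16 pairs (a, b) and collect distinct sums.
a = -5: -5+-3=-8, -5+-1=-6, -5+1=-4, -5+10=5
a = 1: 1+-3=-2, 1+-1=0, 1+1=2, 1+10=11
a = 3: 3+-3=0, 3+-1=2, 3+1=4, 3+10=13
a = 5: 5+-3=2, 5+-1=4, 5+1=6, 5+10=15
Collecting distinct sums: A + B = {-8, -6, -4, -2, 0, 2, 4, 5, 6, 11, 13, 15}
|A + B| = 12

A + B = {-8, -6, -4, -2, 0, 2, 4, 5, 6, 11, 13, 15}


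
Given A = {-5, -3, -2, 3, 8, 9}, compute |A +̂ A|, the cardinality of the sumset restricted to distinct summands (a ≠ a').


Restricted sumset: A +̂ A = {a + a' : a ∈ A, a' ∈ A, a ≠ a'}.
Equivalently, take A + A and drop any sum 2a that is achievable ONLY as a + a for a ∈ A (i.e. sums representable only with equal summands).
Enumerate pairs (a, a') with a < a' (symmetric, so each unordered pair gives one sum; this covers all a ≠ a'):
  -5 + -3 = -8
  -5 + -2 = -7
  -5 + 3 = -2
  -5 + 8 = 3
  -5 + 9 = 4
  -3 + -2 = -5
  -3 + 3 = 0
  -3 + 8 = 5
  -3 + 9 = 6
  -2 + 3 = 1
  -2 + 8 = 6
  -2 + 9 = 7
  3 + 8 = 11
  3 + 9 = 12
  8 + 9 = 17
Collected distinct sums: {-8, -7, -5, -2, 0, 1, 3, 4, 5, 6, 7, 11, 12, 17}
|A +̂ A| = 14
(Reference bound: |A +̂ A| ≥ 2|A| - 3 for |A| ≥ 2, with |A| = 6 giving ≥ 9.)

|A +̂ A| = 14


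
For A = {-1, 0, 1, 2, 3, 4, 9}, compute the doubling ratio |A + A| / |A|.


|A| = 7.
Compute A + A by enumerating all 49 pairs.
A + A = {-2, -1, 0, 1, 2, 3, 4, 5, 6, 7, 8, 9, 10, 11, 12, 13, 18}, so |A + A| = 17.
K = |A + A| / |A| = 17/7 (already in lowest terms) ≈ 2.4286.
Reference: AP of size 7 gives K = 13/7 ≈ 1.8571; a fully generic set of size 7 gives K ≈ 4.0000.

|A| = 7, |A + A| = 17, K = 17/7.


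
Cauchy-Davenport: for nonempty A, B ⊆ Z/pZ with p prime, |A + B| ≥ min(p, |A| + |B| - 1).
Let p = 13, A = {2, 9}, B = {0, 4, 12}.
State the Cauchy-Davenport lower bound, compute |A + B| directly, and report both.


Cauchy-Davenport: |A + B| ≥ min(p, |A| + |B| - 1) for A, B nonempty in Z/pZ.
|A| = 2, |B| = 3, p = 13.
CD lower bound = min(13, 2 + 3 - 1) = min(13, 4) = 4.
Compute A + B mod 13 directly:
a = 2: 2+0=2, 2+4=6, 2+12=1
a = 9: 9+0=9, 9+4=0, 9+12=8
A + B = {0, 1, 2, 6, 8, 9}, so |A + B| = 6.
Verify: 6 ≥ 4? Yes ✓.

CD lower bound = 4, actual |A + B| = 6.


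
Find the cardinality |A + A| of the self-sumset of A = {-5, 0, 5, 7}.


A + A = {a + a' : a, a' ∈ A}; |A| = 4.
General bounds: 2|A| - 1 ≤ |A + A| ≤ |A|(|A|+1)/2, i.e. 7 ≤ |A + A| ≤ 10.
Lower bound 2|A|-1 is attained iff A is an arithmetic progression.
Enumerate sums a + a' for a ≤ a' (symmetric, so this suffices):
a = -5: -5+-5=-10, -5+0=-5, -5+5=0, -5+7=2
a = 0: 0+0=0, 0+5=5, 0+7=7
a = 5: 5+5=10, 5+7=12
a = 7: 7+7=14
Distinct sums: {-10, -5, 0, 2, 5, 7, 10, 12, 14}
|A + A| = 9

|A + A| = 9


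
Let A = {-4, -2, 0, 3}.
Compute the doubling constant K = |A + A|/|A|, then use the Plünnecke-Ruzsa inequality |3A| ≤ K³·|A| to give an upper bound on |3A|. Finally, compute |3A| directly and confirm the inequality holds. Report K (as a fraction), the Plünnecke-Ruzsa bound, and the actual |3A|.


|A| = 4.
Step 1: Compute A + A by enumerating all 16 pairs.
A + A = {-8, -6, -4, -2, -1, 0, 1, 3, 6}, so |A + A| = 9.
Step 2: Doubling constant K = |A + A|/|A| = 9/4 = 9/4 ≈ 2.2500.
Step 3: Plünnecke-Ruzsa gives |3A| ≤ K³·|A| = (2.2500)³ · 4 ≈ 45.5625.
Step 4: Compute 3A = A + A + A directly by enumerating all triples (a,b,c) ∈ A³; |3A| = 16.
Step 5: Check 16 ≤ 45.5625? Yes ✓.

K = 9/4, Plünnecke-Ruzsa bound K³|A| ≈ 45.5625, |3A| = 16, inequality holds.


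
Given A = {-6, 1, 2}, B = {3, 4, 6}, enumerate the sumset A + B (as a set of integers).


A + B = {a + b : a ∈ A, b ∈ B}.
Enumerate all |A|·|B| = 3·3 = 9 pairs (a, b) and collect distinct sums.
a = -6: -6+3=-3, -6+4=-2, -6+6=0
a = 1: 1+3=4, 1+4=5, 1+6=7
a = 2: 2+3=5, 2+4=6, 2+6=8
Collecting distinct sums: A + B = {-3, -2, 0, 4, 5, 6, 7, 8}
|A + B| = 8

A + B = {-3, -2, 0, 4, 5, 6, 7, 8}


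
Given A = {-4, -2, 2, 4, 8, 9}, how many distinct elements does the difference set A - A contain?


A - A = {a - a' : a, a' ∈ A}; |A| = 6.
Bounds: 2|A|-1 ≤ |A - A| ≤ |A|² - |A| + 1, i.e. 11 ≤ |A - A| ≤ 31.
Note: 0 ∈ A - A always (from a - a). The set is symmetric: if d ∈ A - A then -d ∈ A - A.
Enumerate nonzero differences d = a - a' with a > a' (then include -d):
Positive differences: {1, 2, 4, 5, 6, 7, 8, 10, 11, 12, 13}
Full difference set: {0} ∪ (positive diffs) ∪ (negative diffs).
|A - A| = 1 + 2·11 = 23 (matches direct enumeration: 23).

|A - A| = 23


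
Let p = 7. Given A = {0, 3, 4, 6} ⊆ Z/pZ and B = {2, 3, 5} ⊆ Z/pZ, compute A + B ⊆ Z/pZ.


Work in Z/7Z: reduce every sum a + b modulo 7.
Enumerate all 12 pairs:
a = 0: 0+2=2, 0+3=3, 0+5=5
a = 3: 3+2=5, 3+3=6, 3+5=1
a = 4: 4+2=6, 4+3=0, 4+5=2
a = 6: 6+2=1, 6+3=2, 6+5=4
Distinct residues collected: {0, 1, 2, 3, 4, 5, 6}
|A + B| = 7 (out of 7 total residues).

A + B = {0, 1, 2, 3, 4, 5, 6}


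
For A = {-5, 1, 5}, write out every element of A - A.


A - A = {a - a' : a, a' ∈ A}.
Compute a - a' for each ordered pair (a, a'):
a = -5: -5--5=0, -5-1=-6, -5-5=-10
a = 1: 1--5=6, 1-1=0, 1-5=-4
a = 5: 5--5=10, 5-1=4, 5-5=0
Collecting distinct values (and noting 0 appears from a-a):
A - A = {-10, -6, -4, 0, 4, 6, 10}
|A - A| = 7

A - A = {-10, -6, -4, 0, 4, 6, 10}


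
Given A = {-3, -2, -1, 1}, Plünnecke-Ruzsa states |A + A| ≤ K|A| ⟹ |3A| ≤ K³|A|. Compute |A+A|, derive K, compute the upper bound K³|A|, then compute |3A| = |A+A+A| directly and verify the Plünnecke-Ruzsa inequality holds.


|A| = 4.
Step 1: Compute A + A by enumerating all 16 pairs.
A + A = {-6, -5, -4, -3, -2, -1, 0, 2}, so |A + A| = 8.
Step 2: Doubling constant K = |A + A|/|A| = 8/4 = 8/4 ≈ 2.0000.
Step 3: Plünnecke-Ruzsa gives |3A| ≤ K³·|A| = (2.0000)³ · 4 ≈ 32.0000.
Step 4: Compute 3A = A + A + A directly by enumerating all triples (a,b,c) ∈ A³; |3A| = 12.
Step 5: Check 12 ≤ 32.0000? Yes ✓.

K = 8/4, Plünnecke-Ruzsa bound K³|A| ≈ 32.0000, |3A| = 12, inequality holds.


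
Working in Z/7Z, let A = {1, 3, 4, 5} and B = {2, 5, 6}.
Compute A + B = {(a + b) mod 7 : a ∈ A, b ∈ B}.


Work in Z/7Z: reduce every sum a + b modulo 7.
Enumerate all 12 pairs:
a = 1: 1+2=3, 1+5=6, 1+6=0
a = 3: 3+2=5, 3+5=1, 3+6=2
a = 4: 4+2=6, 4+5=2, 4+6=3
a = 5: 5+2=0, 5+5=3, 5+6=4
Distinct residues collected: {0, 1, 2, 3, 4, 5, 6}
|A + B| = 7 (out of 7 total residues).

A + B = {0, 1, 2, 3, 4, 5, 6}


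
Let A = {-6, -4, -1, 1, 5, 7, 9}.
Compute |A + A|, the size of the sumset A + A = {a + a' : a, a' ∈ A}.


A + A = {a + a' : a, a' ∈ A}; |A| = 7.
General bounds: 2|A| - 1 ≤ |A + A| ≤ |A|(|A|+1)/2, i.e. 13 ≤ |A + A| ≤ 28.
Lower bound 2|A|-1 is attained iff A is an arithmetic progression.
Enumerate sums a + a' for a ≤ a' (symmetric, so this suffices):
a = -6: -6+-6=-12, -6+-4=-10, -6+-1=-7, -6+1=-5, -6+5=-1, -6+7=1, -6+9=3
a = -4: -4+-4=-8, -4+-1=-5, -4+1=-3, -4+5=1, -4+7=3, -4+9=5
a = -1: -1+-1=-2, -1+1=0, -1+5=4, -1+7=6, -1+9=8
a = 1: 1+1=2, 1+5=6, 1+7=8, 1+9=10
a = 5: 5+5=10, 5+7=12, 5+9=14
a = 7: 7+7=14, 7+9=16
a = 9: 9+9=18
Distinct sums: {-12, -10, -8, -7, -5, -3, -2, -1, 0, 1, 2, 3, 4, 5, 6, 8, 10, 12, 14, 16, 18}
|A + A| = 21

|A + A| = 21


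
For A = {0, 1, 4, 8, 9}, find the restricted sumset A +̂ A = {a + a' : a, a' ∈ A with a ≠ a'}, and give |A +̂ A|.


Restricted sumset: A +̂ A = {a + a' : a ∈ A, a' ∈ A, a ≠ a'}.
Equivalently, take A + A and drop any sum 2a that is achievable ONLY as a + a for a ∈ A (i.e. sums representable only with equal summands).
Enumerate pairs (a, a') with a < a' (symmetric, so each unordered pair gives one sum; this covers all a ≠ a'):
  0 + 1 = 1
  0 + 4 = 4
  0 + 8 = 8
  0 + 9 = 9
  1 + 4 = 5
  1 + 8 = 9
  1 + 9 = 10
  4 + 8 = 12
  4 + 9 = 13
  8 + 9 = 17
Collected distinct sums: {1, 4, 5, 8, 9, 10, 12, 13, 17}
|A +̂ A| = 9
(Reference bound: |A +̂ A| ≥ 2|A| - 3 for |A| ≥ 2, with |A| = 5 giving ≥ 7.)

|A +̂ A| = 9


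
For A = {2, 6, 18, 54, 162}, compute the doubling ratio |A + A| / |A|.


|A| = 5.
Compute A + A by enumerating all 25 pairs.
A + A = {4, 8, 12, 20, 24, 36, 56, 60, 72, 108, 164, 168, 180, 216, 324}, so |A + A| = 15.
K = |A + A| / |A| = 15/5 = 3/1 ≈ 3.0000.
Reference: AP of size 5 gives K = 9/5 ≈ 1.8000; a fully generic set of size 5 gives K ≈ 3.0000.

|A| = 5, |A + A| = 15, K = 15/5 = 3/1.


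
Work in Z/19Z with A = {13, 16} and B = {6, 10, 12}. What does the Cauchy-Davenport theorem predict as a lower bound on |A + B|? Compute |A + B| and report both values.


Cauchy-Davenport: |A + B| ≥ min(p, |A| + |B| - 1) for A, B nonempty in Z/pZ.
|A| = 2, |B| = 3, p = 19.
CD lower bound = min(19, 2 + 3 - 1) = min(19, 4) = 4.
Compute A + B mod 19 directly:
a = 13: 13+6=0, 13+10=4, 13+12=6
a = 16: 16+6=3, 16+10=7, 16+12=9
A + B = {0, 3, 4, 6, 7, 9}, so |A + B| = 6.
Verify: 6 ≥ 4? Yes ✓.

CD lower bound = 4, actual |A + B| = 6.


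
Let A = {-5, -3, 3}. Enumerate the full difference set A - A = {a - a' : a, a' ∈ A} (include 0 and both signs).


A - A = {a - a' : a, a' ∈ A}.
Compute a - a' for each ordered pair (a, a'):
a = -5: -5--5=0, -5--3=-2, -5-3=-8
a = -3: -3--5=2, -3--3=0, -3-3=-6
a = 3: 3--5=8, 3--3=6, 3-3=0
Collecting distinct values (and noting 0 appears from a-a):
A - A = {-8, -6, -2, 0, 2, 6, 8}
|A - A| = 7

A - A = {-8, -6, -2, 0, 2, 6, 8}


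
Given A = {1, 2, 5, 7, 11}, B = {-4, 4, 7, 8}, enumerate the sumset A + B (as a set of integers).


A + B = {a + b : a ∈ A, b ∈ B}.
Enumerate all |A|·|B| = 5·4 = 20 pairs (a, b) and collect distinct sums.
a = 1: 1+-4=-3, 1+4=5, 1+7=8, 1+8=9
a = 2: 2+-4=-2, 2+4=6, 2+7=9, 2+8=10
a = 5: 5+-4=1, 5+4=9, 5+7=12, 5+8=13
a = 7: 7+-4=3, 7+4=11, 7+7=14, 7+8=15
a = 11: 11+-4=7, 11+4=15, 11+7=18, 11+8=19
Collecting distinct sums: A + B = {-3, -2, 1, 3, 5, 6, 7, 8, 9, 10, 11, 12, 13, 14, 15, 18, 19}
|A + B| = 17

A + B = {-3, -2, 1, 3, 5, 6, 7, 8, 9, 10, 11, 12, 13, 14, 15, 18, 19}


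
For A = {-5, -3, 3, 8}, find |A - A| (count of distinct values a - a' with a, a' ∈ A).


A - A = {a - a' : a, a' ∈ A}; |A| = 4.
Bounds: 2|A|-1 ≤ |A - A| ≤ |A|² - |A| + 1, i.e. 7 ≤ |A - A| ≤ 13.
Note: 0 ∈ A - A always (from a - a). The set is symmetric: if d ∈ A - A then -d ∈ A - A.
Enumerate nonzero differences d = a - a' with a > a' (then include -d):
Positive differences: {2, 5, 6, 8, 11, 13}
Full difference set: {0} ∪ (positive diffs) ∪ (negative diffs).
|A - A| = 1 + 2·6 = 13 (matches direct enumeration: 13).

|A - A| = 13


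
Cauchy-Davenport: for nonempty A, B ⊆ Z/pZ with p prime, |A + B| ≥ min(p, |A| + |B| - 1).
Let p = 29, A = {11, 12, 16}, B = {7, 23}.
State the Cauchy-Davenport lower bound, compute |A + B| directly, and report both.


Cauchy-Davenport: |A + B| ≥ min(p, |A| + |B| - 1) for A, B nonempty in Z/pZ.
|A| = 3, |B| = 2, p = 29.
CD lower bound = min(29, 3 + 2 - 1) = min(29, 4) = 4.
Compute A + B mod 29 directly:
a = 11: 11+7=18, 11+23=5
a = 12: 12+7=19, 12+23=6
a = 16: 16+7=23, 16+23=10
A + B = {5, 6, 10, 18, 19, 23}, so |A + B| = 6.
Verify: 6 ≥ 4? Yes ✓.

CD lower bound = 4, actual |A + B| = 6.


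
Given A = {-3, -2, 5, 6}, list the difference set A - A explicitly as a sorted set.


A - A = {a - a' : a, a' ∈ A}.
Compute a - a' for each ordered pair (a, a'):
a = -3: -3--3=0, -3--2=-1, -3-5=-8, -3-6=-9
a = -2: -2--3=1, -2--2=0, -2-5=-7, -2-6=-8
a = 5: 5--3=8, 5--2=7, 5-5=0, 5-6=-1
a = 6: 6--3=9, 6--2=8, 6-5=1, 6-6=0
Collecting distinct values (and noting 0 appears from a-a):
A - A = {-9, -8, -7, -1, 0, 1, 7, 8, 9}
|A - A| = 9

A - A = {-9, -8, -7, -1, 0, 1, 7, 8, 9}


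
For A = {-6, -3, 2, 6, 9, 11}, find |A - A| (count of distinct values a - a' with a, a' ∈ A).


A - A = {a - a' : a, a' ∈ A}; |A| = 6.
Bounds: 2|A|-1 ≤ |A - A| ≤ |A|² - |A| + 1, i.e. 11 ≤ |A - A| ≤ 31.
Note: 0 ∈ A - A always (from a - a). The set is symmetric: if d ∈ A - A then -d ∈ A - A.
Enumerate nonzero differences d = a - a' with a > a' (then include -d):
Positive differences: {2, 3, 4, 5, 7, 8, 9, 12, 14, 15, 17}
Full difference set: {0} ∪ (positive diffs) ∪ (negative diffs).
|A - A| = 1 + 2·11 = 23 (matches direct enumeration: 23).

|A - A| = 23


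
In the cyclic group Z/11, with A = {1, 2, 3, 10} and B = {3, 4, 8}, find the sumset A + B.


Work in Z/11Z: reduce every sum a + b modulo 11.
Enumerate all 12 pairs:
a = 1: 1+3=4, 1+4=5, 1+8=9
a = 2: 2+3=5, 2+4=6, 2+8=10
a = 3: 3+3=6, 3+4=7, 3+8=0
a = 10: 10+3=2, 10+4=3, 10+8=7
Distinct residues collected: {0, 2, 3, 4, 5, 6, 7, 9, 10}
|A + B| = 9 (out of 11 total residues).

A + B = {0, 2, 3, 4, 5, 6, 7, 9, 10}


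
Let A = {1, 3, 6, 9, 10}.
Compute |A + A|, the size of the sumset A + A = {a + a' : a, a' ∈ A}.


A + A = {a + a' : a, a' ∈ A}; |A| = 5.
General bounds: 2|A| - 1 ≤ |A + A| ≤ |A|(|A|+1)/2, i.e. 9 ≤ |A + A| ≤ 15.
Lower bound 2|A|-1 is attained iff A is an arithmetic progression.
Enumerate sums a + a' for a ≤ a' (symmetric, so this suffices):
a = 1: 1+1=2, 1+3=4, 1+6=7, 1+9=10, 1+10=11
a = 3: 3+3=6, 3+6=9, 3+9=12, 3+10=13
a = 6: 6+6=12, 6+9=15, 6+10=16
a = 9: 9+9=18, 9+10=19
a = 10: 10+10=20
Distinct sums: {2, 4, 6, 7, 9, 10, 11, 12, 13, 15, 16, 18, 19, 20}
|A + A| = 14

|A + A| = 14


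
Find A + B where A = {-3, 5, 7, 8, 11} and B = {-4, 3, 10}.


A + B = {a + b : a ∈ A, b ∈ B}.
Enumerate all |A|·|B| = 5·3 = 15 pairs (a, b) and collect distinct sums.
a = -3: -3+-4=-7, -3+3=0, -3+10=7
a = 5: 5+-4=1, 5+3=8, 5+10=15
a = 7: 7+-4=3, 7+3=10, 7+10=17
a = 8: 8+-4=4, 8+3=11, 8+10=18
a = 11: 11+-4=7, 11+3=14, 11+10=21
Collecting distinct sums: A + B = {-7, 0, 1, 3, 4, 7, 8, 10, 11, 14, 15, 17, 18, 21}
|A + B| = 14

A + B = {-7, 0, 1, 3, 4, 7, 8, 10, 11, 14, 15, 17, 18, 21}


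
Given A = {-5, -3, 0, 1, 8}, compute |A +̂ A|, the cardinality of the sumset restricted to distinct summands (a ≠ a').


Restricted sumset: A +̂ A = {a + a' : a ∈ A, a' ∈ A, a ≠ a'}.
Equivalently, take A + A and drop any sum 2a that is achievable ONLY as a + a for a ∈ A (i.e. sums representable only with equal summands).
Enumerate pairs (a, a') with a < a' (symmetric, so each unordered pair gives one sum; this covers all a ≠ a'):
  -5 + -3 = -8
  -5 + 0 = -5
  -5 + 1 = -4
  -5 + 8 = 3
  -3 + 0 = -3
  -3 + 1 = -2
  -3 + 8 = 5
  0 + 1 = 1
  0 + 8 = 8
  1 + 8 = 9
Collected distinct sums: {-8, -5, -4, -3, -2, 1, 3, 5, 8, 9}
|A +̂ A| = 10
(Reference bound: |A +̂ A| ≥ 2|A| - 3 for |A| ≥ 2, with |A| = 5 giving ≥ 7.)

|A +̂ A| = 10


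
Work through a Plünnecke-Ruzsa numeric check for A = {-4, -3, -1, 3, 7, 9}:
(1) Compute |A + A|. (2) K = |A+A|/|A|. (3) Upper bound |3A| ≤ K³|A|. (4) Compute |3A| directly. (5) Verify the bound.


|A| = 6.
Step 1: Compute A + A by enumerating all 36 pairs.
A + A = {-8, -7, -6, -5, -4, -2, -1, 0, 2, 3, 4, 5, 6, 8, 10, 12, 14, 16, 18}, so |A + A| = 19.
Step 2: Doubling constant K = |A + A|/|A| = 19/6 = 19/6 ≈ 3.1667.
Step 3: Plünnecke-Ruzsa gives |3A| ≤ K³·|A| = (3.1667)³ · 6 ≈ 190.5278.
Step 4: Compute 3A = A + A + A directly by enumerating all triples (a,b,c) ∈ A³; |3A| = 34.
Step 5: Check 34 ≤ 190.5278? Yes ✓.

K = 19/6, Plünnecke-Ruzsa bound K³|A| ≈ 190.5278, |3A| = 34, inequality holds.


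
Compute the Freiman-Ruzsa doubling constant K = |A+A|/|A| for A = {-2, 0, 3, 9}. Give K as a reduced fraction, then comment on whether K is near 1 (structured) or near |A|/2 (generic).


|A| = 4.
Compute A + A by enumerating all 16 pairs.
A + A = {-4, -2, 0, 1, 3, 6, 7, 9, 12, 18}, so |A + A| = 10.
K = |A + A| / |A| = 10/4 = 5/2 ≈ 2.5000.
Reference: AP of size 4 gives K = 7/4 ≈ 1.7500; a fully generic set of size 4 gives K ≈ 2.5000.

|A| = 4, |A + A| = 10, K = 10/4 = 5/2.
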